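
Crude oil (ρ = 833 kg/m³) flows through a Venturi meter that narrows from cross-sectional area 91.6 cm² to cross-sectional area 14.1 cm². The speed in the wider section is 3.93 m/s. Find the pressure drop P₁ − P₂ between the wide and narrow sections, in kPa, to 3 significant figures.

The volume flow rate is constant, so v₂ = (A₁/A₂)v₁ = (91.6/14.1)·3.93 = 25.5 m/s.
The pipe is horizontal, so Bernoulli reduces to P₁ + ½ρv₁² = P₂ + ½ρv₂².
P₁ − P₂ = ½·833·(25.5² − 3.93²) = ½·833·636 = 265000 Pa.

ΔP ≈ 265 kPa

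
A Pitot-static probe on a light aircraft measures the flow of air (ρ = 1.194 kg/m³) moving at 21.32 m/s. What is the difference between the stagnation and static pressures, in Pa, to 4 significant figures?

ΔP = 271.4 Pa

Bernoulli between the free stream and the stagnation point: ½ρv² = P_stag − P_static.
ΔP = ½·1.194·21.32² = 271.4 Pa.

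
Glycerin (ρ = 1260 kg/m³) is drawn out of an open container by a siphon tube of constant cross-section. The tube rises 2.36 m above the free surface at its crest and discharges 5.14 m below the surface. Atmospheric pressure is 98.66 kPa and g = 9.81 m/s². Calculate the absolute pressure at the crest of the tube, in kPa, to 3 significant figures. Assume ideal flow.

From the surface to the outlet (both open to atmosphere, surface at rest): v = √(2g·h_out) = √(2·9.81·5.14) = 10.0 m/s.
The bore is uniform, so the speed at the crest is the same v. Bernoulli surface→crest: P_atm = P_top + ½ρv² + ρg·h_top.
P_top = 98660 − ½·1260·10.0² − 1260·9.81·2.36 = 5960 Pa.

5.96 kPa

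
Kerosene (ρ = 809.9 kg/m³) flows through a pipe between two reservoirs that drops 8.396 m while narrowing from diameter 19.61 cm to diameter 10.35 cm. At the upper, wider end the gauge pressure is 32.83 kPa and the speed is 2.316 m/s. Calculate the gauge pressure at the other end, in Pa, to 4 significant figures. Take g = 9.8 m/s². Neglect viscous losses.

By continuity, v₂ = v₁·A₁/A₂ = 2.316·(302.0/84.13) = 8.314 m/s.
Bernoulli: P₁ + ½ρv₁² + ρg h₁ = P₂ + ½ρv₂² + ρg h₂, so P₂ = P₁ + ½ρ(v₁² − v₂²) − ρg(h₂ − h₁).
P₂ = 32830 + ½·809.9·(2.316² − 8.314²) − 809.9·9.8·(−8.396) = 32830 + (-25820) − (-66640) = 73650 Pa.

P₂ ≈ 73650 Pa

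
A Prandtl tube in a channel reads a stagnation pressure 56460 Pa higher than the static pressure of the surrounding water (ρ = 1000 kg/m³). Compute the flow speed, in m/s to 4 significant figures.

10.63 m/s

At the stagnation point the flow is brought to rest, so Bernoulli gives P_stag − P_static = ½ρv².
v = √(2ΔP/ρ) = √(2·56460/1000) = 10.63 m/s.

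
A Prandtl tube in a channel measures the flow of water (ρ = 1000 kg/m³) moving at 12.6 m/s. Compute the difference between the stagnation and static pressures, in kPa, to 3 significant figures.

79.4 kPa

The dynamic pressure equals the rise in static pressure at the stagnation point: ΔP = ½ρv².
ΔP = ½·1000·12.6² = 79400 Pa.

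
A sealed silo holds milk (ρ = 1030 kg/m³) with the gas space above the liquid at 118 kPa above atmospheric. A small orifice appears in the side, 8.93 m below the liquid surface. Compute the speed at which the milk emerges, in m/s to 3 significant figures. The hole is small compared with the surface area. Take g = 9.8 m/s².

v ≈ 20.1 m/s

Take point 1 at the surface (v₁ ≈ 0) and point 2 at the hole (at atmospheric pressure). Bernoulli: P₁ + ρg h = P_atm + ½ρv₂².
With P₁ − P_atm = 118000 Pa, v₂ = √(2gh + 2ΔP/ρ) = √(2·9.8·8.93 + 2·118000/1030) = 20.1 m/s.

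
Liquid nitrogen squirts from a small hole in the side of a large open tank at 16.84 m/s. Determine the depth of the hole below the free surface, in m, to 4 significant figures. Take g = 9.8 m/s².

h = 14.47 m

For a small hole in a large open tank, ½v² = gh, giving h = v²/(2g).
h = 16.84²/(2·9.8) = 283.6/19.60 = 14.47 m.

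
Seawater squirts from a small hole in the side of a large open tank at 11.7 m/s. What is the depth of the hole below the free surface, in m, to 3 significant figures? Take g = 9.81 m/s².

6.98 m

Torricelli: v = √(2gh), so h = v²/(2g).
h = 11.7²/(2·9.81) = 137/19.62 = 6.98 m.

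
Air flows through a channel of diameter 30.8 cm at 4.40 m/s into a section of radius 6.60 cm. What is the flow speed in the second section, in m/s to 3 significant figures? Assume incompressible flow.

v₂ = 24.0 m/s

Continuity gives A₁v₁ = A₂v₂, so v₂ = (745 cm²)/(137 cm²) × 4.40 m/s = 24.0 m/s.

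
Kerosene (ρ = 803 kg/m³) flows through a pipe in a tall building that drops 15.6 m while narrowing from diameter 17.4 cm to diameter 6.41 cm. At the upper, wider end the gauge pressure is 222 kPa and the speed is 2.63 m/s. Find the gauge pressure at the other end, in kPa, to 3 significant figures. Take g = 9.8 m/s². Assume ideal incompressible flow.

P₂ = 197 kPa

The volume flow rate is constant, so v₂ = (A₁/A₂)v₁ = (238/32.3)·2.63 = 19.4 m/s.
Bernoulli: P₁ + ½ρv₁² + ρg h₁ = P₂ + ½ρv₂² + ρg h₂, so P₂ = P₁ + ½ρ(v₁² − v₂²) − ρg(h₂ − h₁).
P₂ = 222000 + ½·803·(2.63² − 19.4²) − 803·9.8·(−15.6) = 222000 + (-148000) − (-123000) = 197000 Pa.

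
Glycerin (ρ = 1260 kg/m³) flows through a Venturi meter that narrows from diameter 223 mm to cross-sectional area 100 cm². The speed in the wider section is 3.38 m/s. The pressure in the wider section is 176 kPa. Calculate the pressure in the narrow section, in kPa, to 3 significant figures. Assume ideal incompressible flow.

P₂ ≈ 73.4 kPa

Mass conservation (A₁v₁ = A₂v₂) gives v₂ = 3.38 × 391/100 = 13.2 m/s.
Along the horizontal streamline, P + ½ρv² is constant.
P₂ = P₁ − ½ρ(v₂² − v₁²) = 176000 − ½·1260·(13.2² − 3.38²) = 176000 − 103000 = 73400 Pa.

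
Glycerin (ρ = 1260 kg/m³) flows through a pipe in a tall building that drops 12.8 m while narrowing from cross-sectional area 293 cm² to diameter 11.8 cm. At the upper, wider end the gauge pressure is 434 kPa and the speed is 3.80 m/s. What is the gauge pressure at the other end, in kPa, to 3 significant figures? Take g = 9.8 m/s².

Continuity gives A₁v₁ = A₂v₂, so v₂ = (293 cm²)/(109 cm²) × 3.80 m/s = 10.2 m/s.
Applying Bernoulli between the two ends and solving for P₂: P₂ = P₁ + ½ρ(v₁² − v₂²) − ρgΔh.
P₂ = 434000 + ½·1260·(3.80² − 10.2²) − 1260·9.8·(−12.8) = 434000 + (-56200) − (-158000) = 536000 Pa.

536 kPa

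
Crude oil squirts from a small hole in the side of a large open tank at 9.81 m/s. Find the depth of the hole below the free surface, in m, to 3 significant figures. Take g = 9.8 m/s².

h = 4.91 m

Inverting v = √(2gh) gives h = v² / 2g.
h = 9.81²/(2·9.8) = 96.2/19.60 = 4.91 m.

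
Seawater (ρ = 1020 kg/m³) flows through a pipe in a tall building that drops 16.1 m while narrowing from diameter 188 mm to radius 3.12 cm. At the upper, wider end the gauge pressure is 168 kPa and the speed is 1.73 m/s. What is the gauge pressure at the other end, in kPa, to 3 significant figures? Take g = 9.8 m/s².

Mass conservation (A₁v₁ = A₂v₂) gives v₂ = 1.73 × 278/30.6 = 15.7 m/s.
Bernoulli: P₁ + ½ρv₁² + ρg h₁ = P₂ + ½ρv₂² + ρg h₂, so P₂ = P₁ + ½ρ(v₁² − v₂²) − ρg(h₂ − h₁).
P₂ = 168000 + ½·1020·(1.73² − 15.7²) − 1020·9.8·(−16.1) = 168000 + (-124000) − (-161000) = 205000 Pa.

P₂ ≈ 205 kPa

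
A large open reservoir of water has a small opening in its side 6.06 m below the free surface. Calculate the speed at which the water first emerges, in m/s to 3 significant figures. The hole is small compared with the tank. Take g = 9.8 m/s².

10.9 m/s

The surface is effectively still and both ends are open, so ½v² = gh and v = √(2·9.8·6.06) = 10.9 m/s.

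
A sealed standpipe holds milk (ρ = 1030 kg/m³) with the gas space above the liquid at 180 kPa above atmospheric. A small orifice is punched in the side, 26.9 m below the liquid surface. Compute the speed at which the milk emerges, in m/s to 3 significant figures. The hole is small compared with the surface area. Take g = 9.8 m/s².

Take point 1 at the surface (v₁ ≈ 0) and point 2 at the hole (at atmospheric pressure). Bernoulli: P₁ + ρg h = P_atm + ½ρv₂².
With P₁ − P_atm = 180000 Pa, v₂ = √(2gh + 2ΔP/ρ) = √(2·9.8·26.9 + 2·180000/1030) = 29.6 m/s.

29.6 m/s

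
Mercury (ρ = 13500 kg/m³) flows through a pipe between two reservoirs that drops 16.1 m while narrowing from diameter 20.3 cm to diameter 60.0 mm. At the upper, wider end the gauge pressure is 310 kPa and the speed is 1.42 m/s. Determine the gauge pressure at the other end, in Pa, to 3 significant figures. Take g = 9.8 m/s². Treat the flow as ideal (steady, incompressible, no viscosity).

P₂ = 670000 Pa

By continuity, v₂ = v₁·A₁/A₂ = 1.42·(324/28.3) = 16.3 m/s.
Bernoulli: P₁ + ½ρv₁² + ρg h₁ = P₂ + ½ρv₂² + ρg h₂, so P₂ = P₁ + ½ρ(v₁² − v₂²) − ρg(h₂ − h₁).
P₂ = 310000 + ½·13500·(1.42² − 16.3²) − 13500·9.8·(−16.1) = 310000 + (-1770000) − (-2130000) = 670000 Pa.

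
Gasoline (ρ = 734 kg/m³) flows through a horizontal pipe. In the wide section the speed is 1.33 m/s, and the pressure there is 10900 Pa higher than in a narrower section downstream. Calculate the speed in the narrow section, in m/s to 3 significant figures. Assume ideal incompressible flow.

5.61 m/s

With h₁ = h₂, rearranging Bernoulli gives v₂ = √(v₁² + 2ΔP/ρ).
v₂ = √(1.33² + 2·10900/734) = √(1.77 + 29.7) = 5.61 m/s.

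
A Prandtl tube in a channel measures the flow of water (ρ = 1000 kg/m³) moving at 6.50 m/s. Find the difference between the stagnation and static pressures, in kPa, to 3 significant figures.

ΔP ≈ 21.1 kPa

The dynamic pressure equals the rise in static pressure at the stagnation point: ΔP = ½ρv².
ΔP = ½·1000·6.50² = 21100 Pa.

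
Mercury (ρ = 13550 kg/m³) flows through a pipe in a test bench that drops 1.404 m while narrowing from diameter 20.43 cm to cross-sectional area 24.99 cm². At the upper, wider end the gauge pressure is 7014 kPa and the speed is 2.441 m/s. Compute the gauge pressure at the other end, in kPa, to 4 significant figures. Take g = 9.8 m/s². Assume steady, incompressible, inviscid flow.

P₂ ≈ 294.3 kPa

Mass conservation (A₁v₁ = A₂v₂) gives v₂ = 2.441 × 327.8/24.99 = 32.02 m/s.
Bernoulli: P₁ + ½ρv₁² + ρg h₁ = P₂ + ½ρv₂² + ρg h₂, so P₂ = P₁ + ½ρ(v₁² − v₂²) − ρg(h₂ − h₁).
P₂ = 7014000 + ½·13550·(2.441² − 32.02²) − 13550·9.8·(−1.404) = 7014000 + (-6906000) − (-186400) = 294300 Pa.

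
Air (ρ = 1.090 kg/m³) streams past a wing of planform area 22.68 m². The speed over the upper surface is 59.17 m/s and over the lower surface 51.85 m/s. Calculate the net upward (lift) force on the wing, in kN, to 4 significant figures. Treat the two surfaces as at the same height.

10.05 kN

With equal heights on the two surfaces, Bernoulli gives P_lower − P_upper = ½ρ(v_upper² − v_lower²).
ΔP = ½·1.090·(59.17² − 51.85²) = 442.9 Pa.
Lift = ΔP · A = 442.9 × 22.68 = 10050 N.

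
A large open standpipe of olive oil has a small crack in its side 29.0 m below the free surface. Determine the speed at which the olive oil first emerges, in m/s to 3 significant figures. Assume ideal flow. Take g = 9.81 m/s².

v ≈ 23.9 m/s

The surface is effectively still and both ends are open, so ½v² = gh and v = √(2·9.81·29.0) = 23.9 m/s.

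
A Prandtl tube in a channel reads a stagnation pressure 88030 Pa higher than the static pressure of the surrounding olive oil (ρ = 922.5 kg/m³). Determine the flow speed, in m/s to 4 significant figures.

v ≈ 13.81 m/s

Bernoulli between the free stream and the stagnation point: ½ρv² = P_stag − P_static.
v = √(2ΔP/ρ) = √(2·88030/922.5) = 13.81 m/s.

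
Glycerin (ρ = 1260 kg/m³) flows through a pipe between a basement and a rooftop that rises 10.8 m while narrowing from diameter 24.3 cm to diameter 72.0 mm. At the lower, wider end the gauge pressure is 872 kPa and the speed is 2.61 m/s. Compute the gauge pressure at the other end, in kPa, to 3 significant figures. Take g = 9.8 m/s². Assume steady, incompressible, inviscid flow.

Mass conservation (A₁v₁ = A₂v₂) gives v₂ = 2.61 × 464/40.7 = 29.7 m/s.
Energy conservation along the streamline gives P₂ = P₁ − ½ρ(v₂² − v₁²) − ρg(h₂ − h₁).
P₂ = 872000 + ½·1260·(2.61² − 29.7²) − 1260·9.8·(+10.8) = 872000 + (-553000) − (133000) = 186000 Pa.

P₂ ≈ 186 kPa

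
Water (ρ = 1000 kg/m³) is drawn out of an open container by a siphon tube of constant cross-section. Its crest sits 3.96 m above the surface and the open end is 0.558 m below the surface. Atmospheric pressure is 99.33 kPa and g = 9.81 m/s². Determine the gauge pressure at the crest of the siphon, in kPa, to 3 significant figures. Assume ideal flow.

P_gauge = -44.3 kPa

The outlet speed comes from Torricelli: v = √(2g·0.558) = 3.31 m/s.
Continuity keeps v the same throughout the tube; from surface to crest, P_atm + 0 = P_top + ½ρv² + ρg·h_top.
P_top = 99330 − ½·1000·3.31² − 1000·9.81·3.96 = 55000 Pa. So P_gauge = P_top − P_atm = -44300 Pa.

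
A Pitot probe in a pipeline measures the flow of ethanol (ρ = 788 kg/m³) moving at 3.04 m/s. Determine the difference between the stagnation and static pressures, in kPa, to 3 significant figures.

At the stagnation point the flow is brought to rest, so Bernoulli gives P_stag − P_static = ½ρv².
ΔP = ½·788·3.04² = 3640 Pa.

3.64 kPa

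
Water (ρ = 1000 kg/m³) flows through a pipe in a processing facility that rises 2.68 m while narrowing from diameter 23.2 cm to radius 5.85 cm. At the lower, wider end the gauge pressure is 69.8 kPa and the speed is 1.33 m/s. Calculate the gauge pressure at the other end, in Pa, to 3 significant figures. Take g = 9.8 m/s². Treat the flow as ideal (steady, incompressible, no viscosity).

Mass conservation (A₁v₁ = A₂v₂) gives v₂ = 1.33 × 423/108 = 5.23 m/s.
Energy conservation along the streamline gives P₂ = P₁ − ½ρ(v₂² − v₁²) − ρg(h₂ − h₁).
P₂ = 69800 + ½·1000·(1.33² − 5.23²) − 1000·9.8·(+2.68) = 69800 + (-12800) − (26300) = 30700 Pa.

P₂ = 30700 Pa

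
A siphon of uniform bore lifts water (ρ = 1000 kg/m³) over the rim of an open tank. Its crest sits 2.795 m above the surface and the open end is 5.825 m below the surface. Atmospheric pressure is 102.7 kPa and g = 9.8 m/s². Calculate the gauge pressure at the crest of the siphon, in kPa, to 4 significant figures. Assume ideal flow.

P_gauge ≈ -84.48 kPa

Bernoulli surface→outlet gives ½v² = g·h_out, so v = √(2·9.8·5.825) = 10.69 m/s.
With constant cross-section the crest speed equals v; applying Bernoulli from the surface up to the crest, P_top = P_atm − ½ρv² − ρg·h_top.
P_top = 102700 − ½·1000·10.69² − 1000·9.8·2.795 = 18220 Pa. So P_gauge = P_top − P_atm = -84480 Pa.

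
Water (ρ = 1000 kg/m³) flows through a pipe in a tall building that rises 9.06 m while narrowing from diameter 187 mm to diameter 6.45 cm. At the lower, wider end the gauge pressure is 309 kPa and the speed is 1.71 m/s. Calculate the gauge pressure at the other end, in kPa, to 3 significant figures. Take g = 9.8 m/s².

The volume flow rate is constant, so v₂ = (A₁/A₂)v₁ = (275/32.7)·1.71 = 14.4 m/s.
Bernoulli: P₁ + ½ρv₁² + ρg h₁ = P₂ + ½ρv₂² + ρg h₂, so P₂ = P₁ + ½ρ(v₁² − v₂²) − ρg(h₂ − h₁).
P₂ = 309000 + ½·1000·(1.71² − 14.4²) − 1000·9.8·(+9.06) = 309000 + (-102000) − (88800) = 118000 Pa.

P₂ ≈ 118 kPa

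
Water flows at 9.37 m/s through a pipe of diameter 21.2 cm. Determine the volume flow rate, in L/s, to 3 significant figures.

Q = A·v = 0.0353 m² × 9.37 m/s = 0.331 m³/s.
Converting: 0.331 m³/s × 1000 = 331 L/s.

Q ≈ 331 L/s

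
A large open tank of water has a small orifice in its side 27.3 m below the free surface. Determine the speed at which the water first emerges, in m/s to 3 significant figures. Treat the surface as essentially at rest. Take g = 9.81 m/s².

The surface is effectively still and both ends are open, so ½v² = gh and v = √(2·9.81·27.3) = 23.1 m/s.

23.1 m/s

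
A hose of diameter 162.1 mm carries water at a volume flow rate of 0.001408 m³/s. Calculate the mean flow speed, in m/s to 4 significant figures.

Q = 0.001408 m³/s = 0.001408 m³/s.
v = Q/A = 0.001408 / 0.02064 = 0.06823 m/s.

v ≈ 0.06823 m/s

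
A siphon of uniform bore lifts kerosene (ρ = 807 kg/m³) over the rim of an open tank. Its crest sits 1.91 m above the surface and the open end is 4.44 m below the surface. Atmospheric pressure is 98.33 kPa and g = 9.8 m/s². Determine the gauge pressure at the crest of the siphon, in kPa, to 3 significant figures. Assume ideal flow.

From the surface to the outlet (both open to atmosphere, surface at rest): v = √(2g·h_out) = √(2·9.8·4.44) = 9.33 m/s.
Continuity keeps v the same throughout the tube; from surface to crest, P_atm + 0 = P_top + ½ρv² + ρg·h_top.
P_top = 98330 − ½·807·9.33² − 807·9.8·1.91 = 48100 Pa. So P_gauge = P_top − P_atm = -50200 Pa.

P_gauge ≈ -50.2 kPa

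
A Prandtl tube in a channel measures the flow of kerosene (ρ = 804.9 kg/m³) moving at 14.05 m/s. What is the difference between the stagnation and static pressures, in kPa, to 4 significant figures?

ΔP ≈ 79.44 kPa

The dynamic pressure equals the rise in static pressure at the stagnation point: ΔP = ½ρv².
ΔP = ½·804.9·14.05² = 79440 Pa.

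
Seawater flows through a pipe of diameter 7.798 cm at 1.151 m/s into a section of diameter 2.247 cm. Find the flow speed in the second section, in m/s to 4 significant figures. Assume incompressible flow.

The volume flow rate is constant, so v₂ = (A₁/A₂)v₁ = (47.76/3.965)·1.151 = 13.86 m/s.

v₂ ≈ 13.86 m/s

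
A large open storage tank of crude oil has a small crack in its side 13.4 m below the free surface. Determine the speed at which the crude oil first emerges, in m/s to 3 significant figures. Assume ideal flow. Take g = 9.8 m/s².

The surface is effectively still and both ends are open, so ½v² = gh and v = √(2·9.8·13.4) = 16.2 m/s.

v ≈ 16.2 m/s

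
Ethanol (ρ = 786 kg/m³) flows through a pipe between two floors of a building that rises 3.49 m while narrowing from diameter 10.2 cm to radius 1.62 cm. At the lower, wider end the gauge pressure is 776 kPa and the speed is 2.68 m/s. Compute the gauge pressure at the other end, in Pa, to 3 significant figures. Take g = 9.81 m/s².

P₂ = 475000 Pa

Mass conservation (A₁v₁ = A₂v₂) gives v₂ = 2.68 × 81.7/8.24 = 26.6 m/s.
Applying Bernoulli between the two ends and solving for P₂: P₂ = P₁ + ½ρ(v₁² − v₂²) − ρgΔh.
P₂ = 776000 + ½·786·(2.68² − 26.6²) − 786·9.81·(+3.49) = 776000 + (-274000) − (26900) = 475000 Pa.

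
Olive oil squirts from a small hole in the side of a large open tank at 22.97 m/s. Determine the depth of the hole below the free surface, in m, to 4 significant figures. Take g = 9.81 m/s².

Torricelli: v = √(2gh), so h = v²/(2g).
h = 22.97²/(2·9.81) = 527.6/19.62 = 26.89 m.

h = 26.89 m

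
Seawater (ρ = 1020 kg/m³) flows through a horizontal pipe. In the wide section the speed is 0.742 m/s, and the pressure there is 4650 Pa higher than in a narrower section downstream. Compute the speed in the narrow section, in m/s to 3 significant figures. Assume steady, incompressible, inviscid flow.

v₂ ≈ 3.11 m/s

With h₁ = h₂, rearranging Bernoulli gives v₂ = √(v₁² + 2ΔP/ρ).
v₂ = √(0.742² + 2·4650/1020) = √(0.551 + 9.12) = 3.11 m/s.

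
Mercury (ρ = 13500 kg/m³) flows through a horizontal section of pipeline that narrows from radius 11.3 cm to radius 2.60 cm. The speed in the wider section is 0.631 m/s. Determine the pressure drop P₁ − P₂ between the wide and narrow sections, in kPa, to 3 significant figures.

By continuity, v₂ = v₁·A₁/A₂ = 0.631·(401/21.2) = 11.9 m/s.
The pipe is horizontal, so Bernoulli reduces to P₁ + ½ρv₁² = P₂ + ½ρv₂².
P₁ − P₂ = ½·13500·(11.9² − 0.631²) = ½·13500·142 = 956000 Pa.

956 kPa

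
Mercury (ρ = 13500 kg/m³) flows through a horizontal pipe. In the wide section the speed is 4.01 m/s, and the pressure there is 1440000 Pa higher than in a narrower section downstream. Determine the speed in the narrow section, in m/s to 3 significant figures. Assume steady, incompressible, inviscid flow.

Along the level pipe P + ½ρv² is conserved, hence v₂² = v₁² + 2(P₁ − P₂)/ρ.
v₂ = √(4.01² + 2·1440000/13500) = √(16.1 + 213) = 15.1 m/s.

v₂ ≈ 15.1 m/s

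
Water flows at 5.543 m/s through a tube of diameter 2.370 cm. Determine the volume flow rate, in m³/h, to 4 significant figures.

Q = 8.803 m³/h

Q = A·v = 0.0004412 m² × 5.543 m/s = 0.002445 m³/s.
Converting: 0.002445 m³/s × 3600 = 8.803 m³/h.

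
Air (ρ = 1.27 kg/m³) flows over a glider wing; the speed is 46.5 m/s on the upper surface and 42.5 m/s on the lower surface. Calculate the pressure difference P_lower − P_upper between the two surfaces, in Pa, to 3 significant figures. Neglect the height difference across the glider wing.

ΔP = 226 Pa

The pressure is lower where the speed is higher: ΔP = ½ρ(v_up² − v_low²).
ΔP = ½·1.27·(46.5² − 42.5²) = 226 Pa.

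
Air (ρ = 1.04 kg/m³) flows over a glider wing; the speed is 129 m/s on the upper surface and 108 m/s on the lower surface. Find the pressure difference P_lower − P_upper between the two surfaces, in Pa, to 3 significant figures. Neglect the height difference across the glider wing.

With negligible Δh, P + ½ρv² is constant, so P_low − P_up = ½ρ(v_up² − v_low²).
ΔP = ½·1.04·(129² − 108²) = 2590 Pa.

ΔP ≈ 2590 Pa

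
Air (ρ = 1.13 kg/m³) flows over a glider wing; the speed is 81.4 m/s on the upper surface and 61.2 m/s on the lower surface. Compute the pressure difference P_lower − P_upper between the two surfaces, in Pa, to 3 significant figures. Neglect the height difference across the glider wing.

ΔP = 1630 Pa

With negligible Δh, P + ½ρv² is constant, so P_low − P_up = ½ρ(v_up² − v_low²).
ΔP = ½·1.13·(81.4² − 61.2²) = 1630 Pa.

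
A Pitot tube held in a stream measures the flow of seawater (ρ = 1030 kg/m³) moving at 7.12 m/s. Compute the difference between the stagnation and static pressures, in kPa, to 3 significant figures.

ΔP ≈ 26.1 kPa

Bernoulli between the free stream and the stagnation point: ½ρv² = P_stag − P_static.
ΔP = ½·1030·7.12² = 26100 Pa.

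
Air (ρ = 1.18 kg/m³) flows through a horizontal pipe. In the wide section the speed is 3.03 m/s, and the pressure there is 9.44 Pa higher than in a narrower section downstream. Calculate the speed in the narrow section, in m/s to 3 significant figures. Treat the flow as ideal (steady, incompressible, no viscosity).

Along the level pipe P + ½ρv² is conserved, hence v₂² = v₁² + 2(P₁ − P₂)/ρ.
v₂ = √(3.03² + 2·9.44/1.18) = √(9.18 + 16.0) = 5.02 m/s.

v₂ ≈ 5.02 m/s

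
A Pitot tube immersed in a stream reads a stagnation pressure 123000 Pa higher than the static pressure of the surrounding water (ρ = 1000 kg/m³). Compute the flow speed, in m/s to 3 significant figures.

v ≈ 15.7 m/s

At the stagnation point the flow is brought to rest, so Bernoulli gives P_stag − P_static = ½ρv².
v = √(2ΔP/ρ) = √(2·123000/1000) = 15.7 m/s.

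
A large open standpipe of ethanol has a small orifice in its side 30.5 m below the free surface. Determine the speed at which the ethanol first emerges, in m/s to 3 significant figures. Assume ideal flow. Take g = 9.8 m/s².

Bernoulli from surface to hole (P equal, v_surface ≈ 0): v = √(2gh) = √(2×9.8×30.5) = 24.4 m/s.

24.4 m/s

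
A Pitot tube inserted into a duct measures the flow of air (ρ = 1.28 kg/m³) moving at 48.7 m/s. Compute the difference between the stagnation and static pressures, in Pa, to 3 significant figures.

ΔP ≈ 1520 Pa

The dynamic pressure equals the rise in static pressure at the stagnation point: ΔP = ½ρv².
ΔP = ½·1.28·48.7² = 1520 Pa.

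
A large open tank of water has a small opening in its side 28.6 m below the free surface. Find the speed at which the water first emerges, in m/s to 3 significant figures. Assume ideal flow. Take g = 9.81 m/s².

Bernoulli from surface to hole (P equal, v_surface ≈ 0): v = √(2gh) = √(2×9.81×28.6) = 23.7 m/s.

v = 23.7 m/s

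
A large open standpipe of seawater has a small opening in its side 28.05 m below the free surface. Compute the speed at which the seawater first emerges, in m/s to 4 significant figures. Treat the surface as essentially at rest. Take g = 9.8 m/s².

Torricelli's result v = √(2gh) gives v = √(2·9.8·28.05) = 23.45 m/s.

v ≈ 23.45 m/s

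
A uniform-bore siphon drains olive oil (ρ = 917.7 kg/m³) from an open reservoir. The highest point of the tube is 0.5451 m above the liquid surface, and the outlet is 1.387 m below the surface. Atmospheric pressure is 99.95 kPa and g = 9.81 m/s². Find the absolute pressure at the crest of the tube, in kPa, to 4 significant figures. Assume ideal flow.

The outlet speed comes from Torricelli: v = √(2g·1.387) = 5.217 m/s.
The bore is uniform, so the speed at the crest is the same v. Bernoulli surface→crest: P_atm = P_top + ½ρv² + ρg·h_top.
P_top = 99950 − ½·917.7·5.217² − 917.7·9.81·0.5451 = 82560 Pa.

82.56 kPa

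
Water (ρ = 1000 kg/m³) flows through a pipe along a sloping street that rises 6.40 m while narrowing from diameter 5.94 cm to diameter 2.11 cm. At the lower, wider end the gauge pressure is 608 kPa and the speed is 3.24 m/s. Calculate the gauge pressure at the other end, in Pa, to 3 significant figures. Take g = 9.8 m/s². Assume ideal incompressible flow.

P₂ = 221000 Pa

Continuity gives A₁v₁ = A₂v₂, so v₂ = (27.7 cm²)/(3.50 cm²) × 3.24 m/s = 25.7 m/s.
Energy conservation along the streamline gives P₂ = P₁ − ½ρ(v₂² − v₁²) − ρg(h₂ − h₁).
P₂ = 608000 + ½·1000·(3.24² − 25.7²) − 1000·9.8·(+6.40) = 608000 + (-324000) − (62700) = 221000 Pa.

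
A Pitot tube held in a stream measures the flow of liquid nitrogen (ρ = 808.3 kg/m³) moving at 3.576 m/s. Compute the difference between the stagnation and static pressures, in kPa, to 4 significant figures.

5.168 kPa

Bernoulli between the free stream and the stagnation point: ½ρv² = P_stag − P_static.
ΔP = ½·808.3·3.576² = 5168 Pa.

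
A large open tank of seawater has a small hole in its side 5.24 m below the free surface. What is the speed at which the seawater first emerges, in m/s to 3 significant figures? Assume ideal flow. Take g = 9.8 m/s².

v ≈ 10.1 m/s

The surface is effectively still and both ends are open, so ½v² = gh and v = √(2·9.8·5.24) = 10.1 m/s.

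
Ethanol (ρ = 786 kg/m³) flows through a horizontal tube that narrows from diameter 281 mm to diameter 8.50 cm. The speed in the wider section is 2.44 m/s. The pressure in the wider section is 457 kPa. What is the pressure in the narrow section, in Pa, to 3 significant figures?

P₂ = 180000 Pa

Mass conservation (A₁v₁ = A₂v₂) gives v₂ = 2.44 × 620/56.7 = 26.7 m/s.
Bernoulli (h₁ = h₂): P₁ − P₂ = ½ρ(v₂² − v₁²).
P₂ = P₁ − ½ρ(v₂² − v₁²) = 457000 − ½·786·(26.7² − 2.44²) = 457000 − 277000 = 180000 Pa.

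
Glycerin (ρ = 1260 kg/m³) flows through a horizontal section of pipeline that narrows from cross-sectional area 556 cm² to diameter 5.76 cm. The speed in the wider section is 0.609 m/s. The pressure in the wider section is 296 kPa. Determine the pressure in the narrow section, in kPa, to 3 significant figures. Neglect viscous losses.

P₂ ≈ 190 kPa

Mass conservation (A₁v₁ = A₂v₂) gives v₂ = 0.609 × 556/26.1 = 13.0 m/s.
Bernoulli (h₁ = h₂): P₁ − P₂ = ½ρ(v₂² − v₁²).
P₂ = P₁ − ½ρ(v₂² − v₁²) = 296000 − ½·1260·(13.0² − 0.609²) = 296000 − 106000 = 190000 Pa.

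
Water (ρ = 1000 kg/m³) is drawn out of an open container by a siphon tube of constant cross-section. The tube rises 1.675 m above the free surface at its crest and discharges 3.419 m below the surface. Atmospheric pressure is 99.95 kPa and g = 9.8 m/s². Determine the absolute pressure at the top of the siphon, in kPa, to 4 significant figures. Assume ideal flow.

P_top ≈ 50.03 kPa

Bernoulli surface→outlet gives ½v² = g·h_out, so v = √(2·9.8·3.419) = 8.186 m/s.
With constant cross-section the crest speed equals v; applying Bernoulli from the surface up to the crest, P_top = P_atm − ½ρv² − ρg·h_top.
P_top = 99950 − ½·1000·8.186² − 1000·9.8·1.675 = 50030 Pa.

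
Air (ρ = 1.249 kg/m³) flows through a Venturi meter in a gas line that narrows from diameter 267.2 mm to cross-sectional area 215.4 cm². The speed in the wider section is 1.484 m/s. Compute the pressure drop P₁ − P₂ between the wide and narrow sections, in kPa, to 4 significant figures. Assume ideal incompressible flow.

ΔP ≈ 0.007945 kPa

By continuity, v₂ = v₁·A₁/A₂ = 1.484·(560.7/215.4) = 3.863 m/s.
With no height change, Bernoulli's equation is P₁ + ½ρv₁² = P₂ + ½ρv₂².
P₁ − P₂ = ½·1.249·(3.863² − 1.484²) = ½·1.249·12.72 = 7.945 Pa.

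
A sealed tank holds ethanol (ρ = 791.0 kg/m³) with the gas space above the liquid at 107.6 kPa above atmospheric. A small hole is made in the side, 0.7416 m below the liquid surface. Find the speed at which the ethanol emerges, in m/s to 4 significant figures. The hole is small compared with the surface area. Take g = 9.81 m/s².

16.93 m/s

Take point 1 at the surface (v₁ ≈ 0) and point 2 at the hole (at atmospheric pressure). Bernoulli: P₁ + ρg h = P_atm + ½ρv₂².
With P₁ − P_atm = 107600 Pa, v₂ = √(2gh + 2ΔP/ρ) = √(2·9.81·0.7416 + 2·107600/791.0) = 16.93 m/s.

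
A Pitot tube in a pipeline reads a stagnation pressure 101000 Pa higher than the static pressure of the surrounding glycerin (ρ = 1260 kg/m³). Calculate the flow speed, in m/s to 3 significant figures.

At the stagnation point the flow is brought to rest, so Bernoulli gives P_stag − P_static = ½ρv².
v = √(2ΔP/ρ) = √(2·101000/1260) = 12.7 m/s.

12.7 m/s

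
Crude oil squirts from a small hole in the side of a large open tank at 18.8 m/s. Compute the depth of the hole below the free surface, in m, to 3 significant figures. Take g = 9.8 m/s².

Inverting v = √(2gh) gives h = v² / 2g.
h = 18.8²/(2·9.8) = 353/19.60 = 18.0 m.

h = 18.0 m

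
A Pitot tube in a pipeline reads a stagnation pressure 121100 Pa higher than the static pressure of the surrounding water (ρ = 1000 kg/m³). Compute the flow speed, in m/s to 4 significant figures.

Bernoulli between the free stream and the stagnation point: ½ρv² = P_stag − P_static.
v = √(2ΔP/ρ) = √(2·121100/1000) = 15.56 m/s.

15.56 m/s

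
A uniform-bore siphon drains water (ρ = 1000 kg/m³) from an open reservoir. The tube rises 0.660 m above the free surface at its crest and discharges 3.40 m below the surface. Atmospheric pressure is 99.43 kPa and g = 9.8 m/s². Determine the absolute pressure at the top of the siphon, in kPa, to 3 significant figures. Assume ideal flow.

The outlet speed comes from Torricelli: v = √(2g·3.40) = 8.16 m/s.
With constant cross-section the crest speed equals v; applying Bernoulli from the surface up to the crest, P_top = P_atm − ½ρv² − ρg·h_top.
P_top = 99430 − ½·1000·8.16² − 1000·9.8·0.660 = 59600 Pa.

P_top ≈ 59.6 kPa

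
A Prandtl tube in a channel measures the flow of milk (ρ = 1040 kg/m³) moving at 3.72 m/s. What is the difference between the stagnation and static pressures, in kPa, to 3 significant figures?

At the stagnation point the flow is brought to rest, so Bernoulli gives P_stag − P_static = ½ρv².
ΔP = ½·1040·3.72² = 7200 Pa.

ΔP ≈ 7.20 kPa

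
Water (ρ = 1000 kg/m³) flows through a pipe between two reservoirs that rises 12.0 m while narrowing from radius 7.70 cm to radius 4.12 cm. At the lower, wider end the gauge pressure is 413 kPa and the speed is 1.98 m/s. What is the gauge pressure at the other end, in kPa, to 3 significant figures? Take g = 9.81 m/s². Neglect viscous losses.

P₂ = 273 kPa

The volume flow rate is constant, so v₂ = (A₁/A₂)v₁ = (186/53.3)·1.98 = 6.92 m/s.
Energy conservation along the streamline gives P₂ = P₁ − ½ρ(v₂² − v₁²) − ρg(h₂ − h₁).
P₂ = 413000 + ½·1000·(1.98² − 6.92²) − 1000·9.81·(+12.0) = 413000 + (-22000) − (118000) = 273000 Pa.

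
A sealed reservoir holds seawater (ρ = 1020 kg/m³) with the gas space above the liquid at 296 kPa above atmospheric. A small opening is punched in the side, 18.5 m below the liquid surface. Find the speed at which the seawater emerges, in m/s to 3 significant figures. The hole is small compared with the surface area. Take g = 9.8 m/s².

Take point 1 at the surface (v₁ ≈ 0) and point 2 at the hole (at atmospheric pressure). Bernoulli: P₁ + ρg h = P_atm + ½ρv₂².
With P₁ − P_atm = 296000 Pa, v₂ = √(2gh + 2ΔP/ρ) = √(2·9.8·18.5 + 2·296000/1020) = 30.7 m/s.

v ≈ 30.7 m/s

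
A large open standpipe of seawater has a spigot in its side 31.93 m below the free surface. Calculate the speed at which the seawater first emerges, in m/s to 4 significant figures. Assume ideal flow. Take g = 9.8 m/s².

v ≈ 25.02 m/s

Torricelli's result v = √(2gh) gives v = √(2·9.8·31.93) = 25.02 m/s.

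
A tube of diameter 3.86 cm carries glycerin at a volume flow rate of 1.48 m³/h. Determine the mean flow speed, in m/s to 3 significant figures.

v ≈ 0.351 m/s

Q = 1.48 m³/h = 0.000411 m³/s.
v = Q/A = 0.000411 / 0.00117 = 0.351 m/s.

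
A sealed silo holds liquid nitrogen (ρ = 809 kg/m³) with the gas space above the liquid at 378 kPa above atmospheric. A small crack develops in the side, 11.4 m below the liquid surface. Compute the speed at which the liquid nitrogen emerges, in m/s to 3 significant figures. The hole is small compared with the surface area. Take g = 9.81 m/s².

v = 34.0 m/s

Take point 1 at the surface (v₁ ≈ 0) and point 2 at the hole (at atmospheric pressure). Bernoulli: P₁ + ρg h = P_atm + ½ρv₂².
With P₁ − P_atm = 378000 Pa, v₂ = √(2gh + 2ΔP/ρ) = √(2·9.81·11.4 + 2·378000/809) = 34.0 m/s.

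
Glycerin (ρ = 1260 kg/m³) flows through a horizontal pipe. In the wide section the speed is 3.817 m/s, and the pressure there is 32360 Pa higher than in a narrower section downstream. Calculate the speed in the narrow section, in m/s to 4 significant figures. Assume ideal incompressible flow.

v₂ ≈ 8.120 m/s

Horizontal Bernoulli: P₁ + ½ρv₁² = P₂ + ½ρv₂², so v₂² = v₁² + 2(P₁ − P₂)/ρ.
v₂ = √(3.817² + 2·32360/1260) = √(14.57 + 51.37) = 8.120 m/s.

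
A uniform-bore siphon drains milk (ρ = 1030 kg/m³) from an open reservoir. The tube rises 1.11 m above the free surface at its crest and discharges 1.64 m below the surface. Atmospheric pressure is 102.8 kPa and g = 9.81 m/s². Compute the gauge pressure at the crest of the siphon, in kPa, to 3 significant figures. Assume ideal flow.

Bernoulli surface→outlet gives ½v² = g·h_out, so v = √(2·9.81·1.64) = 5.67 m/s.
The bore is uniform, so the speed at the crest is the same v. Bernoulli surface→crest: P_atm = P_top + ½ρv² + ρg·h_top.
P_top = 102800 − ½·1030·5.67² − 1030·9.81·1.11 = 75000 Pa. So P_gauge = P_top − P_atm = -27800 Pa.

P_gauge ≈ -27.8 kPa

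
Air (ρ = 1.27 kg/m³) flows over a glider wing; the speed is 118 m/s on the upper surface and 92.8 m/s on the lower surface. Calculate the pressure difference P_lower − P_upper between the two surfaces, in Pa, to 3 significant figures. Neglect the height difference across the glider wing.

3370 Pa

Bernoulli (same height): P_lower − P_upper = ½ρ(v_upper² − v_lower²).
ΔP = ½·1.27·(118² − 92.8²) = 3370 Pa.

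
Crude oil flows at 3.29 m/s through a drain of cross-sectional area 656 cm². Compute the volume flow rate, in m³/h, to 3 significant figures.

Q = 777 m³/h

Q = A·v = 0.0656 m² × 3.29 m/s = 0.216 m³/s.
Converting: 0.216 m³/s × 3600 = 777 m³/h.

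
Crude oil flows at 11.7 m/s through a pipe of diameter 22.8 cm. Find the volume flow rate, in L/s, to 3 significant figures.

Q = A·v = 0.0408 m² × 11.7 m/s = 0.478 m³/s.
Converting: 0.478 m³/s × 1000 = 478 L/s.

Q ≈ 478 L/s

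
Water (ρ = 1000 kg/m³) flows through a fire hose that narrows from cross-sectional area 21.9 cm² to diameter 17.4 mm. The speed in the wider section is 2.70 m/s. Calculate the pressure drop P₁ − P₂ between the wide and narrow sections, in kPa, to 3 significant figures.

306 kPa

By continuity, v₂ = v₁·A₁/A₂ = 2.70·(21.9/2.38) = 24.9 m/s.
With no height change, Bernoulli's equation is P₁ + ½ρv₁² = P₂ + ½ρv₂².
P₁ − P₂ = ½·1000·(24.9² − 2.70²) = ½·1000·611 = 306000 Pa.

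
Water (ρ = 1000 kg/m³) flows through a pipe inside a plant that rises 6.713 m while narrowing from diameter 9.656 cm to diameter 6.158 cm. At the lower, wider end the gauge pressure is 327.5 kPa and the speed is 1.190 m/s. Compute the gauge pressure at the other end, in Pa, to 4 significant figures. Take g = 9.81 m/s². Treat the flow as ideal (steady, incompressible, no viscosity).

The volume flow rate is constant, so v₂ = (A₁/A₂)v₁ = (73.23/29.78)·1.190 = 2.926 m/s.
Bernoulli: P₁ + ½ρv₁² + ρg h₁ = P₂ + ½ρv₂² + ρg h₂, so P₂ = P₁ + ½ρ(v₁² − v₂²) − ρg(h₂ − h₁).
P₂ = 327500 + ½·1000·(1.190² − 2.926²) − 1000·9.81·(+6.713) = 327500 + (-3572) − (65850) = 258100 Pa.

P₂ ≈ 258100 Pa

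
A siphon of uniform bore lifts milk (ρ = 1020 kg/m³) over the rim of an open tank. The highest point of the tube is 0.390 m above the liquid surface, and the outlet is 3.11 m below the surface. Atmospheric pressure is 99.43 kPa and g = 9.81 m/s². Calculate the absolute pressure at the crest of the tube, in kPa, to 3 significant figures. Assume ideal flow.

Bernoulli surface→outlet gives ½v² = g·h_out, so v = √(2·9.81·3.11) = 7.81 m/s.
Continuity keeps v the same throughout the tube; from surface to crest, P_atm + 0 = P_top + ½ρv² + ρg·h_top.
P_top = 99430 − ½·1020·7.81² − 1020·9.81·0.390 = 64400 Pa.

P_top ≈ 64.4 kPa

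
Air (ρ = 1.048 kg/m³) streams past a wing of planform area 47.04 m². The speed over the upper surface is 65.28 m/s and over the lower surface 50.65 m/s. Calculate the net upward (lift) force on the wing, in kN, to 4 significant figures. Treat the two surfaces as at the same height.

F ≈ 41.81 kN

The faster flow above has the lower pressure; Bernoulli (same height) gives ΔP = ½ρ(v_up² − v_low²).
ΔP = ½·1.048·(65.28² − 50.65²) = 888.7 Pa.
Lift = ΔP · A = 888.7 × 47.04 = 41810 N.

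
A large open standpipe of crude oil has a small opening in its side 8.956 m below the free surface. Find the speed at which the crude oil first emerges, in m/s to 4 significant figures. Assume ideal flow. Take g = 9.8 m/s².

v ≈ 13.25 m/s

Bernoulli from surface to hole (P equal, v_surface ≈ 0): v = √(2gh) = √(2×9.8×8.956) = 13.25 m/s.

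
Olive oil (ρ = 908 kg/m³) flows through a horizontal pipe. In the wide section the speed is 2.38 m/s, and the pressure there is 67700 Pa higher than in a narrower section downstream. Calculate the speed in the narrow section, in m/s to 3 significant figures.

With h₁ = h₂, rearranging Bernoulli gives v₂ = √(v₁² + 2ΔP/ρ).
v₂ = √(2.38² + 2·67700/908) = √(5.66 + 149) = 12.4 m/s.

v₂ ≈ 12.4 m/s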